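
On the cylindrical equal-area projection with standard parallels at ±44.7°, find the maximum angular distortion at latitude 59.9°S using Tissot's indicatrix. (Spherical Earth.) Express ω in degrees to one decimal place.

39.2°

For cylindrical equal-area with standard parallel φ₀, h = cos φ / cos φ₀ and k = cos φ₀ / cos φ, so h·k = 1.
At 59.9°: h = 0.7056, k = 1.417; principal scales a = 1.417, b = 0.7056.
sin(ω/2) = (a − b)/(a + b) = 0.7118/2.123 = 0.3353, so ω = 2 arcsin(0.3353) ≈ 39.2°.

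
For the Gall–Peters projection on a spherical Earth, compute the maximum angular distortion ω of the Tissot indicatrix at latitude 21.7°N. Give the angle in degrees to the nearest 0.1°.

The Gall–Peters projection is cylindrical equal-area with φ₀ = 45°. Cylindrical equal-area (φ₀ = 45°): h = cos φ / cos 45° along meridians, k = cos 45° / cos φ along parallels; h·k = 1.
At 21.7°: h = 1.314, k = 0.7610; principal scales a = 1.314, b = 0.7610.
sin(ω/2) = (a − b)/(a + b) = 0.5530/2.075 = 0.2665, so ω = 2 arcsin(0.2665) ≈ 30.9°.

30.9°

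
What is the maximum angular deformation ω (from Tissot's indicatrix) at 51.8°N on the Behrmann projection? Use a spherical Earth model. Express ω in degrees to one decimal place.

37.9°

Behrmann is a cylindrical equal-area projection with standard parallels at ±30°. A cylindrical equal-area projection with standard parallel φ₀ has meridian scale h = cos φ / cos φ₀ and parallel scale k = cos φ₀ / cos φ (so areas are preserved, h·k = 1).
At 51.8°: h = 0.7141, k = 1.400; principal scales a = 1.400, b = 0.7141.
sin(ω/2) = (a − b)/(a + b) = 0.6863/2.114 = 0.3246, so ω = 2 arcsin(0.3246) ≈ 37.9°.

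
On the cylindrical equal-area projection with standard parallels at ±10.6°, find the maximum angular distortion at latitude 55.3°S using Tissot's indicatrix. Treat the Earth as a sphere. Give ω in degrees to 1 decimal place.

59.7°

For cylindrical equal-area with standard parallel φ₀, h = cos φ / cos φ₀ and k = cos φ₀ / cos φ, so h·k = 1.
At 55.3°: h = 0.5792, k = 1.727; principal scales a = 1.727, b = 0.5792.
sin(ω/2) = (a − b)/(a + b) = 1.147/2.306 = 0.4976, so ω = 2 arcsin(0.4976) ≈ 59.7°.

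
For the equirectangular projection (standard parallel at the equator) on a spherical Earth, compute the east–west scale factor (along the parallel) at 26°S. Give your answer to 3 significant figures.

In the plate carrée (x = Rλ, y = Rφ), meridians are true-scale (h = 1) and parallels are stretched by k = sec φ.
k = 1/cos 26° = 1/0.8988 = 1.113.

1.11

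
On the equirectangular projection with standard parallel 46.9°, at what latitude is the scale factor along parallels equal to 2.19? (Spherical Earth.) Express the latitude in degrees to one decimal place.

With standard parallel φ₀ = 46.9°, the equirectangular projection gives x = Rλ cos φ₀, y = Rφ, so h = 1 and k = cos 46.9° / cos φ.
k = cos φ₀ / cos φ = 2.19  ⇒  cos φ = cos 46.9° / 2.19 = 0.3120.
φ = arccos(0.3120) ≈ 71.8°.

71.8°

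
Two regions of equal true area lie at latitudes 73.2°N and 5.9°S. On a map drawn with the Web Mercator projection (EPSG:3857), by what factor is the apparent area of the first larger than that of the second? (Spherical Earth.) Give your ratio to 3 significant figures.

11.8

Mercator areal scale is sec²φ.
At 73.2°: sec²(73.2°) = 1/0.2890² = 11.97.
At 5.9°: sec²(5.9°) = 1/0.9947² = 1.011.
Ratio = 11.97/1.011 = cos²(5.9°)/cos²(73.2°) ≈ 11.8.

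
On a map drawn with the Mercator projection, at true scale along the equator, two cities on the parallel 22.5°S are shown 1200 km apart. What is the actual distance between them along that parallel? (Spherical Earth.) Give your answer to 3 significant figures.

Mercator is conformal, so the point scale is isotropic: h = k = sec φ = 1/cos φ.
Along the parallel at 22.5°, map distances are exaggerated by k = sec 22.5° = 1.082.
True distance = 1200 / 1.082 = 1200 × cos 22.5° ≈ 1110 km.

1110 km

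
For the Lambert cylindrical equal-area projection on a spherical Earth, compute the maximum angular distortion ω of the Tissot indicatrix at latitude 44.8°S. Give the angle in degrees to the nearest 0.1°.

The Lambert cylindrical equal-area projection is the cylindrical equal-area projection with its standard parallel at the equator (φ₀ = 0). For cylindrical equal-area with standard parallel φ₀, h = cos φ / cos φ₀ and k = cos φ₀ / cos φ, so h·k = 1.
At 44.8°: h = 0.7096, k = 1.409; principal scales a = 1.409, b = 0.7096.
sin(ω/2) = (a − b)/(a + b) = 0.6997/2.119 = 0.3302, so ω = 2 arcsin(0.3302) ≈ 38.6°.

38.6°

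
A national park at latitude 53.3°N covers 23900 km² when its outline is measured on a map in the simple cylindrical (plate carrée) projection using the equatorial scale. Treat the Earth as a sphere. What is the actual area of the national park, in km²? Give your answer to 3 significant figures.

14300 km²

Plate carrée maps x = Rλ, y = Rφ. The meridian scale is h = 1 and the parallel scale is k = 1/cos φ = sec φ.
Areal scale = h·k = 1 × sec φ; at 53.3°, h = 1.000, k = 1.673, so h·k = 1.673.
True area = apparent / (areal scale) = 23900 / 1.673 ≈ 14300 km².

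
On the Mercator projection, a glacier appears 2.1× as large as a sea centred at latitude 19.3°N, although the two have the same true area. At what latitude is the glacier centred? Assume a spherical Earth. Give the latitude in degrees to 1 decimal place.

Mercator areal scale is sec²φ, so apparent-area ratio = sec²φ₁ / sec²φ₂ = cos²φ₂ / cos²φ₁.
cos²φ₂ / cos²φ₁ = 2.1  ⇒  cos φ₁ = cos 19.3° / √2.1 = 0.9438/1.449 = 0.6513.
φ₁ = arccos(0.6513) ≈ 49.4°.

49.4°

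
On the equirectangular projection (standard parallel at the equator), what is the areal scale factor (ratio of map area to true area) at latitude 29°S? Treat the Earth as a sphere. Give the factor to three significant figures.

1.14

In the plate carrée (x = Rλ, y = Rφ), meridians are true-scale (h = 1) and parallels are stretched by k = sec φ.
Areal scale = h·k = 1 × sec φ; at 29°, h = 1.000, k = 1.143, so h·k = 1.143.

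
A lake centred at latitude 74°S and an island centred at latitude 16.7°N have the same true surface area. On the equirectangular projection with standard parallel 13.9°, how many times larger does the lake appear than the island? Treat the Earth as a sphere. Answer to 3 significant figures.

3.47

With standard parallel φ₀ = 13.9°, the equirectangular projection gives x = Rλ cos φ₀, y = Rφ, so h = 1 and k = cos 13.9° / cos φ.
Areal scale at 74°: h·k = 1.000 × 3.522 = 3.522.
Areal scale at 16.7°: h·k = 1.000 × 1.013 = 1.013.
Ratio = 3.522/1.013 ≈ 3.47.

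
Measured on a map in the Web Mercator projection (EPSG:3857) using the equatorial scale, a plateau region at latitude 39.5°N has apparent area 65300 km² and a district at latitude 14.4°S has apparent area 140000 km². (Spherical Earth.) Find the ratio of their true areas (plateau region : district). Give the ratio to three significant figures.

0.296

On Mercator the areal scale is sec²φ, so true area = apparent × cos²φ.
True area of plateau region: 65300 × cos²(39.5°) = 65300 × 0.5954 = 38880 km².
True area of district: 140000 × cos²(14.4°) = 140000 × 0.9382 = 131300 km².
Ratio = 38880 / 131300 ≈ 0.296.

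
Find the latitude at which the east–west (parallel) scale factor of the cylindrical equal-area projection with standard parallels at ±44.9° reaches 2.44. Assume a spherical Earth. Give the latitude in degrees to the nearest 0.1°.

For cylindrical equal-area with standard parallel φ₀, h = cos φ / cos φ₀ and k = cos φ₀ / cos φ, so h·k = 1.
k = cos φ₀ / cos φ = 2.44  ⇒  cos φ = cos 44.9° / 2.44 = 0.2903.
φ = arccos(0.2903) ≈ 73.1°.

73.1°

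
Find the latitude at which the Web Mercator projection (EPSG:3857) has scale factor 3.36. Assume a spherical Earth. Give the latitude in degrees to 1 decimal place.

Mercator scale is k = sec φ = 1/cos φ.
1/cos φ = 3.36  ⇒  cos φ = 0.2976  ⇒  φ = arccos(0.2976) ≈ 72.7°.

72.7°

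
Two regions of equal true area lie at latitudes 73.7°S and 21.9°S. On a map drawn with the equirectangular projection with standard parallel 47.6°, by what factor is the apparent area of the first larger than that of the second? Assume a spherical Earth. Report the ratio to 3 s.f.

3.31

With standard parallel φ₀ = 47.6°, the equirectangular projection gives x = Rλ cos φ₀, y = Rφ, so h = 1 and k = cos 47.6° / cos φ.
Areal scale at 73.7°: h·k = 1.000 × 2.403 = 2.403.
Areal scale at 21.9°: h·k = 1.000 × 0.7267 = 0.7267.
Ratio = 2.403/0.7267 ≈ 3.31.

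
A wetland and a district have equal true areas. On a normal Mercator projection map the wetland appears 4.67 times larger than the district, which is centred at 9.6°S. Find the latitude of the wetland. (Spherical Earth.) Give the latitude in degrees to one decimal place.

Mercator areal scale is sec²φ, so apparent-area ratio = sec²φ₁ / sec²φ₂ = cos²φ₂ / cos²φ₁.
cos²φ₂ / cos²φ₁ = 4.67  ⇒  cos φ₁ = cos 9.6° / √4.67 = 0.9860/2.161 = 0.4563.
φ₁ = arccos(0.4563) ≈ 62.9°.

62.9°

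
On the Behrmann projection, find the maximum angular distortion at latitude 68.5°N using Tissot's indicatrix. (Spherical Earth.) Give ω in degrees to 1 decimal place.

88.2°

Behrmann is a cylindrical equal-area projection with standard parallels at ±30°. Cylindrical equal-area (φ₀ = 30°): h = cos φ / cos 30° along meridians, k = cos 30° / cos φ along parallels; h·k = 1.
At 68.5°: h = 0.4232, k = 2.363; principal scales a = 2.363, b = 0.4232.
sin(ω/2) = (a − b)/(a + b) = 1.940/2.786 = 0.6962, so ω = 2 arcsin(0.6962) ≈ 88.2°.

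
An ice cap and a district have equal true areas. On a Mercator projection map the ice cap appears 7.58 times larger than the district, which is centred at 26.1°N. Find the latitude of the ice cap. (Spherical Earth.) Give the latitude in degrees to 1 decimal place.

71.0°

On Mercator, (apparent₁)/(apparent₂) = sec²φ₁ / sec²φ₂ when true areas are equal.
cos²φ₂ / cos²φ₁ = 7.58  ⇒  cos φ₁ = cos 26.1° / √7.58 = 0.8980/2.753 = 0.3262.
φ₁ = arccos(0.3262) ≈ 71.0°.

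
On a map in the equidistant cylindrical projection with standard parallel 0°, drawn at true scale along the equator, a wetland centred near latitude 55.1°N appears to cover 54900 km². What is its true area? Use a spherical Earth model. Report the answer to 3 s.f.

For the equirectangular projection with φ₀ = 0 (plate carrée), h = 1 along meridians and k = sec φ along parallels.
Areal scale = h·k = 1 × sec φ; at 55.1°, h = 1.000, k = 1.748, so h·k = 1.748.
True area = apparent / (areal scale) = 54900 / 1.748 ≈ 31400 km².

31400 km²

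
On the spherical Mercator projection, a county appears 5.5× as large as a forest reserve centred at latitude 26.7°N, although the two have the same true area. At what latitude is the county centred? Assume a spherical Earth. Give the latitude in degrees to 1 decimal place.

On Mercator, (apparent₁)/(apparent₂) = sec²φ₁ / sec²φ₂ when true areas are equal.
cos²φ₂ / cos²φ₁ = 5.5  ⇒  cos φ₁ = cos 26.7° / √5.5 = 0.8934/2.345 = 0.3809.
φ₁ = arccos(0.3809) ≈ 67.6°.

67.6°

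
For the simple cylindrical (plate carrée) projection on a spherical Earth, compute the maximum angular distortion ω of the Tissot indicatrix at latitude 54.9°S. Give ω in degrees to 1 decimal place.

31.3°

In the plate carrée (x = Rλ, y = Rφ), meridians are true-scale (h = 1) and parallels are stretched by k = sec φ.
At 54.9°: h = 1.000, k = 1.739; principal scales a = 1.739, b = 1.000.
sin(ω/2) = (a − b)/(a + b) = 0.7391/2.739 = 0.2698, so ω = 2 arcsin(0.2698) ≈ 31.3°.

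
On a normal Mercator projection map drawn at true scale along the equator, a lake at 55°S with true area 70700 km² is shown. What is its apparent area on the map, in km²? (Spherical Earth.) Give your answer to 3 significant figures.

For Mercator, h = k = sec φ (a conformal cylindrical projection has a single point scale, 1/cos φ).
Areal scale = k² = sec²φ = 1/cos²(55°) = 1/0.5736² = 3.040.
Apparent area = 70700 × 3.040 ≈ 215000 km².

215000 km²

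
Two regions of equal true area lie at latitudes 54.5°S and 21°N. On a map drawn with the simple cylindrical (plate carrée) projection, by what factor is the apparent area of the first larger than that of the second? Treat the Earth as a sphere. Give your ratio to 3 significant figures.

Plate carrée maps x = Rλ, y = Rφ. The meridian scale is h = 1 and the parallel scale is k = 1/cos φ = sec φ.
Areal scale at 54.5°: h·k = 1.000 × 1.722 = 1.722.
Areal scale at 21°: h·k = 1.000 × 1.071 = 1.071.
Ratio = 1.722/1.071 ≈ 1.61.

1.61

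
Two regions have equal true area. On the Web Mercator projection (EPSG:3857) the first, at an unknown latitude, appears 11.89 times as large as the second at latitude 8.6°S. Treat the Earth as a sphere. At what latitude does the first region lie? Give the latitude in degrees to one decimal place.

73.3°

For equal true areas on Mercator, apparent areas scale as sec²φ, so the ratio is cos²φ₂ / cos²φ₁.
cos²φ₂ / cos²φ₁ = 11.89  ⇒  cos φ₁ = cos 8.6° / √11.89 = 0.9888/3.448 = 0.2867.
φ₁ = arccos(0.2867) ≈ 73.3°.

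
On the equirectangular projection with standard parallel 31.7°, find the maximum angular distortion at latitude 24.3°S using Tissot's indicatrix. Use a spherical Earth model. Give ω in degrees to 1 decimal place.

3.9°

In the equirectangular projection with standard parallel φ₀ = 31.7° (x = Rλ cos φ₀, y = Rφ), meridians are true-scale (h = 1) and the parallel scale is k = cos φ₀ / cos φ.
At 24.3°: h = 1.000, k = 0.9335; principal scales a = 1.000, b = 0.9335.
sin(ω/2) = (a − b)/(a + b) = 0.06648/1.934 = 0.03438, so ω = 2 arcsin(0.03438) ≈ 3.9°.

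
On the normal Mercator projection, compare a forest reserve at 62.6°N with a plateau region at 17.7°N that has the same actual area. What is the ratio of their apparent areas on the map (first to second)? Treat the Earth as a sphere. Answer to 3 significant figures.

4.29

On Mercator, area is exaggerated by sec²φ = 1/cos²φ.
At 62.6°: sec²(62.6°) = 1/0.4602² = 4.722.
At 17.7°: sec²(17.7°) = 1/0.9527² = 1.102.
Ratio = 4.722/1.102 = cos²(17.7°)/cos²(62.6°) ≈ 4.29.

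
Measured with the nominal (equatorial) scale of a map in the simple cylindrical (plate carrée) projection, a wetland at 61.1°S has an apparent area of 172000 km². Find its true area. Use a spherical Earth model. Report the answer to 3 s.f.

83100 km²

In the plate carrée (x = Rλ, y = Rφ), meridians are true-scale (h = 1) and parallels are stretched by k = sec φ.
Areal scale = h·k = 1 × sec φ; at 61.1°, h = 1.000, k = 2.069, so h·k = 2.069.
True area = apparent / (areal scale) = 172000 / 2.069 ≈ 83100 km².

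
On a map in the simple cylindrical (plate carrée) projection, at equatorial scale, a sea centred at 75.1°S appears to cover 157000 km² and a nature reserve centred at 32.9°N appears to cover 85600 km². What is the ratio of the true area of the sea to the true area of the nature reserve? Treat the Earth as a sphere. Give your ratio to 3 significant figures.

On the plate carrée, areal scale = h·k = 1 × sec φ, so true area = apparent × cos φ.
True area of sea: 157000 × cos(75.1°) = 157000 × 0.2571 = 40370 km².
True area of nature reserve: 85600 × cos(32.9°) = 85600 × 0.8396 = 71870 km².
Ratio = 40370 / 71870 ≈ 0.562.

0.562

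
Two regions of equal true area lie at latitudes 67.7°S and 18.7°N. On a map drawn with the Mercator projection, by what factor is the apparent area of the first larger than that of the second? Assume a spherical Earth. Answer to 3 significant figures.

Mercator is conformal with k = sec φ, so areal scale = k² = sec²φ.
At 67.7°: sec²(67.7°) = 1/0.3795² = 6.945.
At 18.7°: sec²(18.7°) = 1/0.9472² = 1.115.
Ratio = 6.945/1.115 = cos²(18.7°)/cos²(67.7°) ≈ 6.23.

6.23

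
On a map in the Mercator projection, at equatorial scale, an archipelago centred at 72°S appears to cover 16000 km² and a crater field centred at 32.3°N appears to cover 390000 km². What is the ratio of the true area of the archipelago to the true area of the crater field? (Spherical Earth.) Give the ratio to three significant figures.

Mercator's areal exaggeration is sec²φ; hence true area = (apparent area) · cos²φ.
True area of archipelago: 16000 × cos²(72°) = 16000 × 0.09549 = 1528 km².
True area of crater field: 390000 × cos²(32.3°) = 390000 × 0.7145 = 278600 km².
Ratio = 1528 / 278600 ≈ 0.00548.

0.00548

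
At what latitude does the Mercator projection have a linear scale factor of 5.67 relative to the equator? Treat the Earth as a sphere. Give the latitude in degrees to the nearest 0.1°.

79.8°

Mercator scale is k = sec φ = 1/cos φ.
1/cos φ = 5.67  ⇒  cos φ = 0.1764  ⇒  φ = arccos(0.1764) ≈ 79.8°.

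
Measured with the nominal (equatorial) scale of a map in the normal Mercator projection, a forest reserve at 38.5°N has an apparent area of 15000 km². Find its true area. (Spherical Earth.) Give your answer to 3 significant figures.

The Mercator projection is conformal; its linear scale factor is the same in every direction and equals sec φ = 1/cos φ.
Areal scale = k² = sec²φ = 1/cos²(38.5°) = 1/0.7826² = 1.633.
True area = apparent / (areal scale) = 15000 / 1.633 ≈ 9190 km².

9190 km²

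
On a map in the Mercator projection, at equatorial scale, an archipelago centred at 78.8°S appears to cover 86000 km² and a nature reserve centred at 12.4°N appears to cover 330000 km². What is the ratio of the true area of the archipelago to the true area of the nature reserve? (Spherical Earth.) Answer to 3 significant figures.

0.0103

Since Mercator area scale is 1/cos²φ, the true area equals the apparent area multiplied by cos²φ.
True area of archipelago: 86000 × cos²(78.8°) = 86000 × 0.03773 = 3245 km².
True area of nature reserve: 330000 × cos²(12.4°) = 330000 × 0.9539 = 314800 km².
Ratio = 3245 / 314800 ≈ 0.0103.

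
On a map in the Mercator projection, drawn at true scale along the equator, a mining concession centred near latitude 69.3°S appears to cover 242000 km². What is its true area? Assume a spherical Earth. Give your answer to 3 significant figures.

30200 km²

Mercator is conformal, so the point scale is isotropic: h = k = sec φ = 1/cos φ.
Areal scale = k² = sec²φ = 1/cos²(69.3°) = 1/0.3535² = 8.004.
True area = apparent / (areal scale) = 242000 / 8.004 ≈ 30200 km².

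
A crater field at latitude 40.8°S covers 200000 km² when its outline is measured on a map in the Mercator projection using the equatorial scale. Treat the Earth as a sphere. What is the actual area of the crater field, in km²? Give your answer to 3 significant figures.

115000 km²

The Mercator projection is conformal; its linear scale factor is the same in every direction and equals sec φ = 1/cos φ.
Areal scale = k² = sec²φ = 1/cos²(40.8°) = 1/0.7570² = 1.745.
True area = apparent / (areal scale) = 200000 / 1.745 ≈ 115000 km².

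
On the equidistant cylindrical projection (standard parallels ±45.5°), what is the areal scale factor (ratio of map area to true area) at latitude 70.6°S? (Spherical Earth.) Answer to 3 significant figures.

With standard parallel φ₀ = 45.5°, the equirectangular projection gives x = Rλ cos φ₀, y = Rφ, so h = 1 and k = cos 45.5° / cos φ.
Areal scale = h·k = 1 × cos φ₀ / cos φ; at 70.6°, h = 1.000, k = 2.110, so h·k = 2.110.

2.11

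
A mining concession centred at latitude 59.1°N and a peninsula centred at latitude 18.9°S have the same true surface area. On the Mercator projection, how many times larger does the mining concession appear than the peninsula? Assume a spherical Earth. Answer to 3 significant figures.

On Mercator, area is exaggerated by sec²φ = 1/cos²φ.
At 59.1°: sec²(59.1°) = 1/0.5135² = 3.792.
At 18.9°: sec²(18.9°) = 1/0.9461² = 1.117.
Ratio = 3.792/1.117 = cos²(18.9°)/cos²(59.1°) ≈ 3.39.

3.39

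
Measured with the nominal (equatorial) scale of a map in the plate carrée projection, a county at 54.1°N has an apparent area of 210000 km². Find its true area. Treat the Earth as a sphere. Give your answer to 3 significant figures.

In the plate carrée (x = Rλ, y = Rφ), meridians are true-scale (h = 1) and parallels are stretched by k = sec φ.
Areal scale = h·k = 1 × sec φ; at 54.1°, h = 1.000, k = 1.705, so h·k = 1.705.
True area = apparent / (areal scale) = 210000 / 1.705 ≈ 123000 km².

123000 km²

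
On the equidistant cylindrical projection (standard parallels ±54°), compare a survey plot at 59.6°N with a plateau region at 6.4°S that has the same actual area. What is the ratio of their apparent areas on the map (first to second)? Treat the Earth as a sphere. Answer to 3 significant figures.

1.96

The equidistant cylindrical projection with φ₀ = 54° has h = 1 (meridians true) and k = cos φ₀ / cos φ along parallels.
Areal scale at 59.6°: h·k = 1.000 × 1.162 = 1.162.
Areal scale at 6.4°: h·k = 1.000 × 0.5915 = 0.5915.
Ratio = 1.162/0.5915 ≈ 1.96.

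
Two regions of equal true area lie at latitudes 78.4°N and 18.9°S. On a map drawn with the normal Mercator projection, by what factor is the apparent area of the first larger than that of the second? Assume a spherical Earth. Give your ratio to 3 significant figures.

Mercator is conformal with k = sec φ, so areal scale = k² = sec²φ.
At 78.4°: sec²(78.4°) = 1/0.2011² = 24.73.
At 18.9°: sec²(18.9°) = 1/0.9461² = 1.117.
Ratio = 24.73/1.117 = cos²(18.9°)/cos²(78.4°) ≈ 22.1.

22.1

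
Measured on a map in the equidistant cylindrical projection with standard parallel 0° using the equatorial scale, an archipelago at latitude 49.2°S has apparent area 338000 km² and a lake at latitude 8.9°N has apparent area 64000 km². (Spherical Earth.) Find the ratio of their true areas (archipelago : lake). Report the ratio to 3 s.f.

3.49

On the plate carrée, areal scale = h·k = 1 × sec φ, so true area = apparent × cos φ.
True area of archipelago: 338000 × cos(49.2°) = 338000 × 0.6534 = 220900 km².
True area of lake: 64000 × cos(8.9°) = 64000 × 0.9880 = 63230 km².
Ratio = 220900 / 63230 ≈ 3.49.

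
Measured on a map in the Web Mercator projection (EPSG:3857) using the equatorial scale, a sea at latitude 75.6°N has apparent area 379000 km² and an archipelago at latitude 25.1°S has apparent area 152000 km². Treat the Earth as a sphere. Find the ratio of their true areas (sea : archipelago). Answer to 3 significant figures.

On Mercator the areal scale is sec²φ, so true area = apparent × cos²φ.
True area of sea: 379000 × cos²(75.6°) = 379000 × 0.06185 = 23440 km².
True area of archipelago: 152000 × cos²(25.1°) = 152000 × 0.8201 = 124600 km².
Ratio = 23440 / 124600 ≈ 0.188.

0.188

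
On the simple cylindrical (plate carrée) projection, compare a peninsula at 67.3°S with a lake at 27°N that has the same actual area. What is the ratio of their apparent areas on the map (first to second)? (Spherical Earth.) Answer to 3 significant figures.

For the equirectangular projection with φ₀ = 0 (plate carrée), h = 1 along meridians and k = sec φ along parallels.
Areal scale at 67.3°: h·k = 1.000 × 2.591 = 2.591.
Areal scale at 27°: h·k = 1.000 × 1.122 = 1.122.
Ratio = 2.591/1.122 ≈ 2.31.

2.31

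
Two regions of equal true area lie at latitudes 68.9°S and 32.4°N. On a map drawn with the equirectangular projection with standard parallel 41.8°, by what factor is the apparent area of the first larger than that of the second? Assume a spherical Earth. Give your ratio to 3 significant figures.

The equidistant cylindrical projection with φ₀ = 41.8° has h = 1 (meridians true) and k = cos φ₀ / cos φ along parallels.
Areal scale at 68.9°: h·k = 1.000 × 2.071 = 2.071.
Areal scale at 32.4°: h·k = 1.000 × 0.8829 = 0.8829.
Ratio = 2.071/0.8829 ≈ 2.35.

2.35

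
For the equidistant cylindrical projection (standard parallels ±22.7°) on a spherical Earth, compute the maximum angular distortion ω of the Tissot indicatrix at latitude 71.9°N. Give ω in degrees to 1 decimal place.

59.5°

The equidistant cylindrical projection with φ₀ = 22.7° has h = 1 (meridians true) and k = cos φ₀ / cos φ along parallels.
At 71.9°: h = 1.000, k = 2.969; principal scales a = 2.969, b = 1.000.
sin(ω/2) = (a − b)/(a + b) = 1.969/3.969 = 0.4962, so ω = 2 arcsin(0.4962) ≈ 59.5°.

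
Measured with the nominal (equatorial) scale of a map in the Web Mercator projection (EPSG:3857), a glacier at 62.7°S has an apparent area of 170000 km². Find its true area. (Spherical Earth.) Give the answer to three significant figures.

35800 km²

For Mercator, h = k = sec φ (a conformal cylindrical projection has a single point scale, 1/cos φ).
Areal scale = k² = sec²φ = 1/cos²(62.7°) = 1/0.4586² = 4.754.
True area = apparent / (areal scale) = 170000 / 4.754 ≈ 35800 km².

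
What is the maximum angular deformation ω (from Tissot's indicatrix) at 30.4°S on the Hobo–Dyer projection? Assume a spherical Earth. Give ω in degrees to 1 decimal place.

9.6°

Hobo–Dyer is a cylindrical equal-area projection with standard parallels at ±37.5°. Cylindrical equal-area (φ₀ = 37.5°): h = cos φ / cos 37.5° along meridians, k = cos 37.5° / cos φ along parallels; h·k = 1.
At 30.4°: h = 1.087, k = 0.9198; principal scales a = 1.087, b = 0.9198.
sin(ω/2) = (a − b)/(a + b) = 0.1674/2.007 = 0.08339, so ω = 2 arcsin(0.08339) ≈ 9.6°.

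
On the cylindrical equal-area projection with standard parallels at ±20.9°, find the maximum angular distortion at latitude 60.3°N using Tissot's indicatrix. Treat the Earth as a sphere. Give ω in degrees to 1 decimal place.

68.2°

Cylindrical equal-area (φ₀ = 20.9°): h = cos φ / cos 20.9° along meridians, k = cos 20.9° / cos φ along parallels; h·k = 1.
At 60.3°: h = 0.5304, k = 1.886; principal scales a = 1.886, b = 0.5304.
sin(ω/2) = (a − b)/(a + b) = 1.355/2.416 = 0.5609, so ω = 2 arcsin(0.5609) ≈ 68.2°.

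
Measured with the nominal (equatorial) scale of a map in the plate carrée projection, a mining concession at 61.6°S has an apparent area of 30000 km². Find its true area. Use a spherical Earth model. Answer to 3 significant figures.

14300 km²

In the plate carrée (x = Rλ, y = Rφ), meridians are true-scale (h = 1) and parallels are stretched by k = sec φ.
Areal scale = h·k = 1 × sec φ; at 61.6°, h = 1.000, k = 2.103, so h·k = 2.103.
True area = apparent / (areal scale) = 30000 / 2.103 ≈ 14300 km².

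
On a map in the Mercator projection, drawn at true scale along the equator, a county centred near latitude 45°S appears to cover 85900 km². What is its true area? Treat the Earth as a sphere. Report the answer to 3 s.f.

Mercator is conformal, so the point scale is isotropic: h = k = sec φ = 1/cos φ.
Areal scale = k² = sec²φ = 1/cos²(45°) = 1/0.7071² = 2.000.
True area = apparent / (areal scale) = 85900 / 2.000 ≈ 43000 km².

43000 km²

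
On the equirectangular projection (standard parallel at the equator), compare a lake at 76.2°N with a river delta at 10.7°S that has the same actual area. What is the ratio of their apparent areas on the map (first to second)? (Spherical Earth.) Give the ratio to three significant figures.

4.12

Plate carrée maps x = Rλ, y = Rφ. The meridian scale is h = 1 and the parallel scale is k = 1/cos φ = sec φ.
Areal scale at 76.2°: h·k = 1.000 × 4.192 = 4.192.
Areal scale at 10.7°: h·k = 1.000 × 1.018 = 1.018.
Ratio = 4.192/1.018 ≈ 4.12.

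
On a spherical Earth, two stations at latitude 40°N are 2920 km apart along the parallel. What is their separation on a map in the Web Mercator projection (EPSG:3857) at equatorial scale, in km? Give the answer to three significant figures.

3810 km

Mercator is conformal, so the point scale is isotropic: h = k = sec φ = 1/cos φ.
Along the parallel, k = sec 40° = 1/0.7660 = 1.305.
Map distance = 2920 × 1.305 ≈ 3810 km.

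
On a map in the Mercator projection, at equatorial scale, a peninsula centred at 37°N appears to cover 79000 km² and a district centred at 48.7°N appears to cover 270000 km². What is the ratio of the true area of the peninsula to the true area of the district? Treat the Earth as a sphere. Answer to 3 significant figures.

0.428

Mercator's areal exaggeration is sec²φ; hence true area = (apparent area) · cos²φ.
True area of peninsula: 79000 × cos²(37°) = 79000 × 0.6378 = 50390 km².
True area of district: 270000 × cos²(48.7°) = 270000 × 0.4356 = 117600 km².
Ratio = 50390 / 117600 ≈ 0.428.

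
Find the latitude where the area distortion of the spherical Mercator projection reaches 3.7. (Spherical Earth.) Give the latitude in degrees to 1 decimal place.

58.7°

Mercator areal scale is sec²φ.
sec²φ = 3.7  ⇒  cos²φ = 0.2703  ⇒  cos φ = 0.5199.
φ = arccos(0.5199) ≈ 58.7°.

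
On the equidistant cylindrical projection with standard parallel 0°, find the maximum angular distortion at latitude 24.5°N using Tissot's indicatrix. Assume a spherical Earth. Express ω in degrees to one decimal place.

5.4°

Plate carrée maps x = Rλ, y = Rφ. The meridian scale is h = 1 and the parallel scale is k = 1/cos φ = sec φ.
At 24.5°: h = 1.000, k = 1.099; principal scales a = 1.099, b = 1.000.
sin(ω/2) = (a − b)/(a + b) = 0.09895/2.099 = 0.04714, so ω = 2 arcsin(0.04714) ≈ 5.4°.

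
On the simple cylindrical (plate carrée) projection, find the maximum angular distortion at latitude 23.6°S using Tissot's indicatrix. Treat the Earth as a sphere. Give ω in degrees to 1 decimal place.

Plate carrée maps x = Rλ, y = Rφ. The meridian scale is h = 1 and the parallel scale is k = 1/cos φ = sec φ.
At 23.6°: h = 1.000, k = 1.091; principal scales a = 1.091, b = 1.000.
sin(ω/2) = (a − b)/(a + b) = 0.09127/2.091 = 0.04364, so ω = 2 arcsin(0.04364) ≈ 5.0°.

5.0°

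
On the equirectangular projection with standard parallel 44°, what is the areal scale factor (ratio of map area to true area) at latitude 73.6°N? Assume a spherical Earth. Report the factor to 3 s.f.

The equidistant cylindrical projection with φ₀ = 44° has h = 1 (meridians true) and k = cos φ₀ / cos φ along parallels.
Areal scale = h·k = 1 × cos φ₀ / cos φ; at 73.6°, h = 1.000, k = 2.548, so h·k = 2.548.

2.55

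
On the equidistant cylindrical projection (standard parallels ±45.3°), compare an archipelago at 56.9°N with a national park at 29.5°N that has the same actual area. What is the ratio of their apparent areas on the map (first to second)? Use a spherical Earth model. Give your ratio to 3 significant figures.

1.59

With standard parallel φ₀ = 45.3°, the equirectangular projection gives x = Rλ cos φ₀, y = Rφ, so h = 1 and k = cos 45.3° / cos φ.
Areal scale at 56.9°: h·k = 1.000 × 1.288 = 1.288.
Areal scale at 29.5°: h·k = 1.000 × 0.8082 = 0.8082.
Ratio = 1.288/0.8082 ≈ 1.59.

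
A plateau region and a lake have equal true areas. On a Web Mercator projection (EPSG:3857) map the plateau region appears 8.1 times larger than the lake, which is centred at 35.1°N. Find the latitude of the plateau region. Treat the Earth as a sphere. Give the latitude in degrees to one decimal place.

73.3°

For equal true areas on Mercator, apparent areas scale as sec²φ, so the ratio is cos²φ₂ / cos²φ₁.
cos²φ₂ / cos²φ₁ = 8.1  ⇒  cos φ₁ = cos 35.1° / √8.1 = 0.8181/2.846 = 0.2875.
φ₁ = arccos(0.2875) ≈ 73.3°.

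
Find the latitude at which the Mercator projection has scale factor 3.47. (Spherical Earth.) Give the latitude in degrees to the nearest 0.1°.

Mercator scale is k = sec φ = 1/cos φ.
1/cos φ = 3.47  ⇒  cos φ = 0.2882  ⇒  φ = arccos(0.2882) ≈ 73.3°.

73.3°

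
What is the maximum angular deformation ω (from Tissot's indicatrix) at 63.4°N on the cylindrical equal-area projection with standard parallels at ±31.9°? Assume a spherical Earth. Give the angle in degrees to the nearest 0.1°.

Cylindrical equal-area (φ₀ = 31.9°): h = cos φ / cos 31.9° along meridians, k = cos 31.9° / cos φ along parallels; h·k = 1.
At 63.4°: h = 0.5274, k = 1.896; principal scales a = 1.896, b = 0.5274.
sin(ω/2) = (a − b)/(a + b) = 1.369/2.423 = 0.5647, so ω = 2 arcsin(0.5647) ≈ 68.8°.

68.8°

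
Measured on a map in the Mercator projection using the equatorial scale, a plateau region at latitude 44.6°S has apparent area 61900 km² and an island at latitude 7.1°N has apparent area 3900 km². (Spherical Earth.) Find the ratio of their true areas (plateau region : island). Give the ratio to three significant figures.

On Mercator the areal scale is sec²φ, so true area = apparent × cos²φ.
True area of plateau region: 61900 × cos²(44.6°) = 61900 × 0.5070 = 31380 km².
True area of island: 3900 × cos²(7.1°) = 3900 × 0.9847 = 3840 km².
Ratio = 31380 / 3840 ≈ 8.17.

8.17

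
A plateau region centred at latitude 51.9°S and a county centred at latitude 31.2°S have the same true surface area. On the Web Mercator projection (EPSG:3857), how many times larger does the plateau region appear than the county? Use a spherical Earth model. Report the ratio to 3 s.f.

Mercator areal scale is sec²φ.
At 51.9°: sec²(51.9°) = 1/0.6170² = 2.627.
At 31.2°: sec²(31.2°) = 1/0.8554² = 1.367.
Ratio = 2.627/1.367 = cos²(31.2°)/cos²(51.9°) ≈ 1.92.

1.92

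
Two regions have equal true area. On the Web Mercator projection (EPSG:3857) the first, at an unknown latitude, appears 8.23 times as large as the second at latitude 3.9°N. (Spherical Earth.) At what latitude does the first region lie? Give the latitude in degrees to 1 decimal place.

For equal true areas on Mercator, apparent areas scale as sec²φ, so the ratio is cos²φ₂ / cos²φ₁.
cos²φ₂ / cos²φ₁ = 8.23  ⇒  cos φ₁ = cos 3.9° / √8.23 = 0.9977/2.869 = 0.3478.
φ₁ = arccos(0.3478) ≈ 69.6°.

69.6°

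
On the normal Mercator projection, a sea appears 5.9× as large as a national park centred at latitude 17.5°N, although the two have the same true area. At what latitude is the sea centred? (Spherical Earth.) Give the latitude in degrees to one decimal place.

66.9°

On Mercator, (apparent₁)/(apparent₂) = sec²φ₁ / sec²φ₂ when true areas are equal.
cos²φ₂ / cos²φ₁ = 5.9  ⇒  cos φ₁ = cos 17.5° / √5.9 = 0.9537/2.429 = 0.3926.
φ₁ = arccos(0.3926) ≈ 66.9°.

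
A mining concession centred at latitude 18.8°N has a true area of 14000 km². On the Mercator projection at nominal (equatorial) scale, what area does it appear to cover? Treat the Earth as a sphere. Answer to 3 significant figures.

For Mercator, h = k = sec φ (a conformal cylindrical projection has a single point scale, 1/cos φ).
Areal scale = k² = sec²φ = 1/cos²(18.8°) = 1/0.9466² = 1.116.
Apparent area = 14000 × 1.116 ≈ 15600 km².

15600 km²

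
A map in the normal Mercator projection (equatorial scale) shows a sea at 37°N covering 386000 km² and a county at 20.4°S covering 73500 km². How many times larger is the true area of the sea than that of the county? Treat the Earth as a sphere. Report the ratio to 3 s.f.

3.81

Mercator's areal exaggeration is sec²φ; hence true area = (apparent area) · cos²φ.
True area of sea: 386000 × cos²(37°) = 386000 × 0.6378 = 246200 km².
True area of county: 73500 × cos²(20.4°) = 73500 × 0.8785 = 64570 km².
Ratio = 246200 / 64570 ≈ 3.81.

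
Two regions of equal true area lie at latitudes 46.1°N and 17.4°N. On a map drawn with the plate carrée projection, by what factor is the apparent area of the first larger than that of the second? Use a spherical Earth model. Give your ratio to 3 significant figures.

1.38

Plate carrée maps x = Rλ, y = Rφ. The meridian scale is h = 1 and the parallel scale is k = 1/cos φ = sec φ.
Areal scale at 46.1°: h·k = 1.000 × 1.442 = 1.442.
Areal scale at 17.4°: h·k = 1.000 × 1.048 = 1.048.
Ratio = 1.442/1.048 ≈ 1.38.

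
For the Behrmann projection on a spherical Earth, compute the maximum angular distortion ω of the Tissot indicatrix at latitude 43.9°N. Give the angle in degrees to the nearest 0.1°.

21.0°

The Behrmann projection is cylindrical equal-area with φ₀ = 30°. A cylindrical equal-area projection with standard parallel φ₀ has meridian scale h = cos φ / cos φ₀ and parallel scale k = cos φ₀ / cos φ (so areas are preserved, h·k = 1).
At 43.9°: h = 0.8320, k = 1.202; principal scales a = 1.202, b = 0.8320.
sin(ω/2) = (a − b)/(a + b) = 0.3699/2.034 = 0.1819, so ω = 2 arcsin(0.1819) ≈ 21.0°.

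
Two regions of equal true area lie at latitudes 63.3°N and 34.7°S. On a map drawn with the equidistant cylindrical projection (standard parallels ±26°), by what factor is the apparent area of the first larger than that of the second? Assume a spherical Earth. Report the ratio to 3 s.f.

1.83

With standard parallel φ₀ = 26°, the equirectangular projection gives x = Rλ cos φ₀, y = Rφ, so h = 1 and k = cos 26° / cos φ.
Areal scale at 63.3°: h·k = 1.000 × 2.000 = 2.000.
Areal scale at 34.7°: h·k = 1.000 × 1.093 = 1.093.
Ratio = 2.000/1.093 ≈ 1.83.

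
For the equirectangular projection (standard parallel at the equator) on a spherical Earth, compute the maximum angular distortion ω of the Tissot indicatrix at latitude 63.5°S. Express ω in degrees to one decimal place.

45.0°

Plate carrée maps x = Rλ, y = Rφ. The meridian scale is h = 1 and the parallel scale is k = 1/cos φ = sec φ.
At 63.5°: h = 1.000, k = 2.241; principal scales a = 2.241, b = 1.000.
sin(ω/2) = (a − b)/(a + b) = 1.241/3.241 = 0.3829, so ω = 2 arcsin(0.3829) ≈ 45.0°.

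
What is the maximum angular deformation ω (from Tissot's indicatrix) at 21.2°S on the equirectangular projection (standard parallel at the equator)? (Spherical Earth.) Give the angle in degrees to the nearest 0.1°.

4.0°

Plate carrée maps x = Rλ, y = Rφ. The meridian scale is h = 1 and the parallel scale is k = 1/cos φ = sec φ.
At 21.2°: h = 1.000, k = 1.073; principal scales a = 1.073, b = 1.000.
sin(ω/2) = (a − b)/(a + b) = 0.07259/2.073 = 0.03502, so ω = 2 arcsin(0.03502) ≈ 4.0°.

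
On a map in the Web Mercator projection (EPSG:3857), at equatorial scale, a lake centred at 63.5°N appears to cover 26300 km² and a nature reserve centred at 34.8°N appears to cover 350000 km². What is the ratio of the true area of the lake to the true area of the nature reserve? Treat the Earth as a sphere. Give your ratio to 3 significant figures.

Since Mercator area scale is 1/cos²φ, the true area equals the apparent area multiplied by cos²φ.
True area of lake: 26300 × cos²(63.5°) = 26300 × 0.1991 = 5236 km².
True area of nature reserve: 350000 × cos²(34.8°) = 350000 × 0.6743 = 236000 km².
Ratio = 5236 / 236000 ≈ 0.0222.

0.0222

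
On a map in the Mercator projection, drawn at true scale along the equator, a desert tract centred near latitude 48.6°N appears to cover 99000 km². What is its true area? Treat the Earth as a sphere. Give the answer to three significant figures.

For Mercator, h = k = sec φ (a conformal cylindrical projection has a single point scale, 1/cos φ).
Areal scale = k² = sec²φ = 1/cos²(48.6°) = 1/0.6613² = 2.287.
True area = apparent / (areal scale) = 99000 / 2.287 ≈ 43300 km².

43300 km²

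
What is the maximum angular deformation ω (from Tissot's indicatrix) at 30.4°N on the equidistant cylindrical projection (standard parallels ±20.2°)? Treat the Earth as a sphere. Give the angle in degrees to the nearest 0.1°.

4.8°

In the equirectangular projection with standard parallel φ₀ = 20.2° (x = Rλ cos φ₀, y = Rφ), meridians are true-scale (h = 1) and the parallel scale is k = cos φ₀ / cos φ.
At 30.4°: h = 1.000, k = 1.088; principal scales a = 1.088, b = 1.000.
sin(ω/2) = (a − b)/(a + b) = 0.08809/2.088 = 0.04219, so ω = 2 arcsin(0.04219) ≈ 4.8°.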